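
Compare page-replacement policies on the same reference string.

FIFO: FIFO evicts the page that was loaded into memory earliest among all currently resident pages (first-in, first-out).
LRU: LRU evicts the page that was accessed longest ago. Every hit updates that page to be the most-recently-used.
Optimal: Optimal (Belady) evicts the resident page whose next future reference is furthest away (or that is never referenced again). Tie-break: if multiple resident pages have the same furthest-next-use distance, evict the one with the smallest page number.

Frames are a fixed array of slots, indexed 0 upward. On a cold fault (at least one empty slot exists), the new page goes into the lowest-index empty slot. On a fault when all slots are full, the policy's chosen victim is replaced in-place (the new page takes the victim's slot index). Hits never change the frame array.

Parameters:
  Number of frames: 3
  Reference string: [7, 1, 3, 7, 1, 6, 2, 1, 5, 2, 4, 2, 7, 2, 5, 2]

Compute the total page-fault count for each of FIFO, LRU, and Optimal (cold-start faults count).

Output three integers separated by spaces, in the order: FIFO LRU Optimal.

--- FIFO ---
  step 0: ref 7 -> FAULT, frames=[7,-,-] (faults so far: 1)
  step 1: ref 1 -> FAULT, frames=[7,1,-] (faults so far: 2)
  step 2: ref 3 -> FAULT, frames=[7,1,3] (faults so far: 3)
  step 3: ref 7 -> HIT, frames=[7,1,3] (faults so far: 3)
  step 4: ref 1 -> HIT, frames=[7,1,3] (faults so far: 3)
  step 5: ref 6 -> FAULT, evict 7, frames=[6,1,3] (faults so far: 4)
  step 6: ref 2 -> FAULT, evict 1, frames=[6,2,3] (faults so far: 5)
  step 7: ref 1 -> FAULT, evict 3, frames=[6,2,1] (faults so far: 6)
  step 8: ref 5 -> FAULT, evict 6, frames=[5,2,1] (faults so far: 7)
  step 9: ref 2 -> HIT, frames=[5,2,1] (faults so far: 7)
  step 10: ref 4 -> FAULT, evict 2, frames=[5,4,1] (faults so far: 8)
  step 11: ref 2 -> FAULT, evict 1, frames=[5,4,2] (faults so far: 9)
  step 12: ref 7 -> FAULT, evict 5, frames=[7,4,2] (faults so far: 10)
  step 13: ref 2 -> HIT, frames=[7,4,2] (faults so far: 10)
  step 14: ref 5 -> FAULT, evict 4, frames=[7,5,2] (faults so far: 11)
  step 15: ref 2 -> HIT, frames=[7,5,2] (faults so far: 11)
  FIFO total faults: 11
--- LRU ---
  step 0: ref 7 -> FAULT, frames=[7,-,-] (faults so far: 1)
  step 1: ref 1 -> FAULT, frames=[7,1,-] (faults so far: 2)
  step 2: ref 3 -> FAULT, frames=[7,1,3] (faults so far: 3)
  step 3: ref 7 -> HIT, frames=[7,1,3] (faults so far: 3)
  step 4: ref 1 -> HIT, frames=[7,1,3] (faults so far: 3)
  step 5: ref 6 -> FAULT, evict 3, frames=[7,1,6] (faults so far: 4)
  step 6: ref 2 -> FAULT, evict 7, frames=[2,1,6] (faults so far: 5)
  step 7: ref 1 -> HIT, frames=[2,1,6] (faults so far: 5)
  step 8: ref 5 -> FAULT, evict 6, frames=[2,1,5] (faults so far: 6)
  step 9: ref 2 -> HIT, frames=[2,1,5] (faults so far: 6)
  step 10: ref 4 -> FAULT, evict 1, frames=[2,4,5] (faults so far: 7)
  step 11: ref 2 -> HIT, frames=[2,4,5] (faults so far: 7)
  step 12: ref 7 -> FAULT, evict 5, frames=[2,4,7] (faults so far: 8)
  step 13: ref 2 -> HIT, frames=[2,4,7] (faults so far: 8)
  step 14: ref 5 -> FAULT, evict 4, frames=[2,5,7] (faults so far: 9)
  step 15: ref 2 -> HIT, frames=[2,5,7] (faults so far: 9)
  LRU total faults: 9
--- Optimal ---
  step 0: ref 7 -> FAULT, frames=[7,-,-] (faults so far: 1)
  step 1: ref 1 -> FAULT, frames=[7,1,-] (faults so far: 2)
  step 2: ref 3 -> FAULT, frames=[7,1,3] (faults so far: 3)
  step 3: ref 7 -> HIT, frames=[7,1,3] (faults so far: 3)
  step 4: ref 1 -> HIT, frames=[7,1,3] (faults so far: 3)
  step 5: ref 6 -> FAULT, evict 3, frames=[7,1,6] (faults so far: 4)
  step 6: ref 2 -> FAULT, evict 6, frames=[7,1,2] (faults so far: 5)
  step 7: ref 1 -> HIT, frames=[7,1,2] (faults so far: 5)
  step 8: ref 5 -> FAULT, evict 1, frames=[7,5,2] (faults so far: 6)
  step 9: ref 2 -> HIT, frames=[7,5,2] (faults so far: 6)
  step 10: ref 4 -> FAULT, evict 5, frames=[7,4,2] (faults so far: 7)
  step 11: ref 2 -> HIT, frames=[7,4,2] (faults so far: 7)
  step 12: ref 7 -> HIT, frames=[7,4,2] (faults so far: 7)
  step 13: ref 2 -> HIT, frames=[7,4,2] (faults so far: 7)
  step 14: ref 5 -> FAULT, evict 4, frames=[7,5,2] (faults so far: 8)
  step 15: ref 2 -> HIT, frames=[7,5,2] (faults so far: 8)
  Optimal total faults: 8

Answer: 11 9 8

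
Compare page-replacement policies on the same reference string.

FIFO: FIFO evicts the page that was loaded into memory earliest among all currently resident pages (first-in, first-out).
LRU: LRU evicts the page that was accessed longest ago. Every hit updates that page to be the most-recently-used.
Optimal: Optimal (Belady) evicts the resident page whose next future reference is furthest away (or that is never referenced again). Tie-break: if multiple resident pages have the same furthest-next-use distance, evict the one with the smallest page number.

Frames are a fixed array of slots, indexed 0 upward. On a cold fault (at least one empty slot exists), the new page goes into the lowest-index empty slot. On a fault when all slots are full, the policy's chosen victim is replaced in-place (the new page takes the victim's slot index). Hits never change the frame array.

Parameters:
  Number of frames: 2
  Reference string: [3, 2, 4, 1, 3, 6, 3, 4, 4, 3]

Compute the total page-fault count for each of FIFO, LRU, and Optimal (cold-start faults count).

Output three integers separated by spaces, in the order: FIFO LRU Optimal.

--- FIFO ---
  step 0: ref 3 -> FAULT, frames=[3,-] (faults so far: 1)
  step 1: ref 2 -> FAULT, frames=[3,2] (faults so far: 2)
  step 2: ref 4 -> FAULT, evict 3, frames=[4,2] (faults so far: 3)
  step 3: ref 1 -> FAULT, evict 2, frames=[4,1] (faults so far: 4)
  step 4: ref 3 -> FAULT, evict 4, frames=[3,1] (faults so far: 5)
  step 5: ref 6 -> FAULT, evict 1, frames=[3,6] (faults so far: 6)
  step 6: ref 3 -> HIT, frames=[3,6] (faults so far: 6)
  step 7: ref 4 -> FAULT, evict 3, frames=[4,6] (faults so far: 7)
  step 8: ref 4 -> HIT, frames=[4,6] (faults so far: 7)
  step 9: ref 3 -> FAULT, evict 6, frames=[4,3] (faults so far: 8)
  FIFO total faults: 8
--- LRU ---
  step 0: ref 3 -> FAULT, frames=[3,-] (faults so far: 1)
  step 1: ref 2 -> FAULT, frames=[3,2] (faults so far: 2)
  step 2: ref 4 -> FAULT, evict 3, frames=[4,2] (faults so far: 3)
  step 3: ref 1 -> FAULT, evict 2, frames=[4,1] (faults so far: 4)
  step 4: ref 3 -> FAULT, evict 4, frames=[3,1] (faults so far: 5)
  step 5: ref 6 -> FAULT, evict 1, frames=[3,6] (faults so far: 6)
  step 6: ref 3 -> HIT, frames=[3,6] (faults so far: 6)
  step 7: ref 4 -> FAULT, evict 6, frames=[3,4] (faults so far: 7)
  step 8: ref 4 -> HIT, frames=[3,4] (faults so far: 7)
  step 9: ref 3 -> HIT, frames=[3,4] (faults so far: 7)
  LRU total faults: 7
--- Optimal ---
  step 0: ref 3 -> FAULT, frames=[3,-] (faults so far: 1)
  step 1: ref 2 -> FAULT, frames=[3,2] (faults so far: 2)
  step 2: ref 4 -> FAULT, evict 2, frames=[3,4] (faults so far: 3)
  step 3: ref 1 -> FAULT, evict 4, frames=[3,1] (faults so far: 4)
  step 4: ref 3 -> HIT, frames=[3,1] (faults so far: 4)
  step 5: ref 6 -> FAULT, evict 1, frames=[3,6] (faults so far: 5)
  step 6: ref 3 -> HIT, frames=[3,6] (faults so far: 5)
  step 7: ref 4 -> FAULT, evict 6, frames=[3,4] (faults so far: 6)
  step 8: ref 4 -> HIT, frames=[3,4] (faults so far: 6)
  step 9: ref 3 -> HIT, frames=[3,4] (faults so far: 6)
  Optimal total faults: 6

Answer: 8 7 6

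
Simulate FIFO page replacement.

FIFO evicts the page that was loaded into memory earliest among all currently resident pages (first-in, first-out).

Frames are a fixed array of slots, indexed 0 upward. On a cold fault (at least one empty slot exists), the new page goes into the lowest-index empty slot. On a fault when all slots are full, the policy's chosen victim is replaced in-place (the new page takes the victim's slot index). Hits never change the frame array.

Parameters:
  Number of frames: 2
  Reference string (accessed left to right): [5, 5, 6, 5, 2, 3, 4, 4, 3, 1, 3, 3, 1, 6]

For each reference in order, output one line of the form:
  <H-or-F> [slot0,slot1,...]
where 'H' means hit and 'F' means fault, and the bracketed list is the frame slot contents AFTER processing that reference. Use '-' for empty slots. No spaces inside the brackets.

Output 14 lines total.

F [5,-]
H [5,-]
F [5,6]
H [5,6]
F [2,6]
F [2,3]
F [4,3]
H [4,3]
H [4,3]
F [4,1]
F [3,1]
H [3,1]
H [3,1]
F [3,6]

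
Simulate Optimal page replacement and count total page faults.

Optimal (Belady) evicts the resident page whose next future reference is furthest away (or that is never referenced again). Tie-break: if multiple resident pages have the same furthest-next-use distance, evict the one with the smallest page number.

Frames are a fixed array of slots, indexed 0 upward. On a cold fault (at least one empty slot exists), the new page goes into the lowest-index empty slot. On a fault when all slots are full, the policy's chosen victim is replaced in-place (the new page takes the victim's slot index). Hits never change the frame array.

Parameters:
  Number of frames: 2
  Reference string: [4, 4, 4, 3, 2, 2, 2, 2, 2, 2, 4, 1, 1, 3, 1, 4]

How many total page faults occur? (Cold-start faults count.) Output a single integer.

Step 0: ref 4 → FAULT, frames=[4,-]
Step 1: ref 4 → HIT, frames=[4,-]
Step 2: ref 4 → HIT, frames=[4,-]
Step 3: ref 3 → FAULT, frames=[4,3]
Step 4: ref 2 → FAULT (evict 3), frames=[4,2]
Step 5: ref 2 → HIT, frames=[4,2]
Step 6: ref 2 → HIT, frames=[4,2]
Step 7: ref 2 → HIT, frames=[4,2]
Step 8: ref 2 → HIT, frames=[4,2]
Step 9: ref 2 → HIT, frames=[4,2]
Step 10: ref 4 → HIT, frames=[4,2]
Step 11: ref 1 → FAULT (evict 2), frames=[4,1]
Step 12: ref 1 → HIT, frames=[4,1]
Step 13: ref 3 → FAULT (evict 4), frames=[3,1]
Step 14: ref 1 → HIT, frames=[3,1]
Step 15: ref 4 → FAULT (evict 1), frames=[3,4]
Total faults: 6

Answer: 6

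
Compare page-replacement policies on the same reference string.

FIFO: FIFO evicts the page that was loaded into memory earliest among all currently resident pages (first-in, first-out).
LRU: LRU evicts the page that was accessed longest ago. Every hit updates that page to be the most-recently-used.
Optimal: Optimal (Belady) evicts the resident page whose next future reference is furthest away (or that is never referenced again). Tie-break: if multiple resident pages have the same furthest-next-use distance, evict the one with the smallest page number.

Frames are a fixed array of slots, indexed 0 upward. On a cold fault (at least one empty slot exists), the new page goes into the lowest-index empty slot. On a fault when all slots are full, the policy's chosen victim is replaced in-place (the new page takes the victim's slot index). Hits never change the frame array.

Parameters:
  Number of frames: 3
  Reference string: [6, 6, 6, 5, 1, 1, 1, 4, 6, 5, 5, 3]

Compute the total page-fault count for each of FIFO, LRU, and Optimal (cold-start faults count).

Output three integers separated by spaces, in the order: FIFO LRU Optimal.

Answer: 7 7 5

Derivation:
--- FIFO ---
  step 0: ref 6 -> FAULT, frames=[6,-,-] (faults so far: 1)
  step 1: ref 6 -> HIT, frames=[6,-,-] (faults so far: 1)
  step 2: ref 6 -> HIT, frames=[6,-,-] (faults so far: 1)
  step 3: ref 5 -> FAULT, frames=[6,5,-] (faults so far: 2)
  step 4: ref 1 -> FAULT, frames=[6,5,1] (faults so far: 3)
  step 5: ref 1 -> HIT, frames=[6,5,1] (faults so far: 3)
  step 6: ref 1 -> HIT, frames=[6,5,1] (faults so far: 3)
  step 7: ref 4 -> FAULT, evict 6, frames=[4,5,1] (faults so far: 4)
  step 8: ref 6 -> FAULT, evict 5, frames=[4,6,1] (faults so far: 5)
  step 9: ref 5 -> FAULT, evict 1, frames=[4,6,5] (faults so far: 6)
  step 10: ref 5 -> HIT, frames=[4,6,5] (faults so far: 6)
  step 11: ref 3 -> FAULT, evict 4, frames=[3,6,5] (faults so far: 7)
  FIFO total faults: 7
--- LRU ---
  step 0: ref 6 -> FAULT, frames=[6,-,-] (faults so far: 1)
  step 1: ref 6 -> HIT, frames=[6,-,-] (faults so far: 1)
  step 2: ref 6 -> HIT, frames=[6,-,-] (faults so far: 1)
  step 3: ref 5 -> FAULT, frames=[6,5,-] (faults so far: 2)
  step 4: ref 1 -> FAULT, frames=[6,5,1] (faults so far: 3)
  step 5: ref 1 -> HIT, frames=[6,5,1] (faults so far: 3)
  step 6: ref 1 -> HIT, frames=[6,5,1] (faults so far: 3)
  step 7: ref 4 -> FAULT, evict 6, frames=[4,5,1] (faults so far: 4)
  step 8: ref 6 -> FAULT, evict 5, frames=[4,6,1] (faults so far: 5)
  step 9: ref 5 -> FAULT, evict 1, frames=[4,6,5] (faults so far: 6)
  step 10: ref 5 -> HIT, frames=[4,6,5] (faults so far: 6)
  step 11: ref 3 -> FAULT, evict 4, frames=[3,6,5] (faults so far: 7)
  LRU total faults: 7
--- Optimal ---
  step 0: ref 6 -> FAULT, frames=[6,-,-] (faults so far: 1)
  step 1: ref 6 -> HIT, frames=[6,-,-] (faults so far: 1)
  step 2: ref 6 -> HIT, frames=[6,-,-] (faults so far: 1)
  step 3: ref 5 -> FAULT, frames=[6,5,-] (faults so far: 2)
  step 4: ref 1 -> FAULT, frames=[6,5,1] (faults so far: 3)
  step 5: ref 1 -> HIT, frames=[6,5,1] (faults so far: 3)
  step 6: ref 1 -> HIT, frames=[6,5,1] (faults so far: 3)
  step 7: ref 4 -> FAULT, evict 1, frames=[6,5,4] (faults so far: 4)
  step 8: ref 6 -> HIT, frames=[6,5,4] (faults so far: 4)
  step 9: ref 5 -> HIT, frames=[6,5,4] (faults so far: 4)
  step 10: ref 5 -> HIT, frames=[6,5,4] (faults so far: 4)
  step 11: ref 3 -> FAULT, evict 4, frames=[6,5,3] (faults so far: 5)
  Optimal total faults: 5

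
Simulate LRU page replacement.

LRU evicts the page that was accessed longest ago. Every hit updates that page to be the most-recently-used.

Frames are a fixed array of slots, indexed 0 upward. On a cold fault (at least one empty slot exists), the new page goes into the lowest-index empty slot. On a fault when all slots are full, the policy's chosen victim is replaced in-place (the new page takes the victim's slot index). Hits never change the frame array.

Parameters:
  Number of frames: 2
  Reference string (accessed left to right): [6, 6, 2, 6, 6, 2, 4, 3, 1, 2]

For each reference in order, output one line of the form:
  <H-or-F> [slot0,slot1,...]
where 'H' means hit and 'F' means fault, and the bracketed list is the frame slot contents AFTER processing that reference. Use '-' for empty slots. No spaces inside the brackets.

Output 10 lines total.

F [6,-]
H [6,-]
F [6,2]
H [6,2]
H [6,2]
H [6,2]
F [4,2]
F [4,3]
F [1,3]
F [1,2]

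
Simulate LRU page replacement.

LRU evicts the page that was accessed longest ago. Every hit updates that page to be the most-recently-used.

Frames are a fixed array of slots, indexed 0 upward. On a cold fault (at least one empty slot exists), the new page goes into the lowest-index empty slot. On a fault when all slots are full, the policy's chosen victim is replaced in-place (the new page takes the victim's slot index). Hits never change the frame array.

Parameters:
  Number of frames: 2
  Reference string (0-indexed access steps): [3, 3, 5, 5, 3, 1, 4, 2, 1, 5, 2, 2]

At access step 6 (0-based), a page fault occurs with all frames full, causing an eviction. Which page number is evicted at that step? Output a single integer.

Step 0: ref 3 -> FAULT, frames=[3,-]
Step 1: ref 3 -> HIT, frames=[3,-]
Step 2: ref 5 -> FAULT, frames=[3,5]
Step 3: ref 5 -> HIT, frames=[3,5]
Step 4: ref 3 -> HIT, frames=[3,5]
Step 5: ref 1 -> FAULT, evict 5, frames=[3,1]
Step 6: ref 4 -> FAULT, evict 3, frames=[4,1]
At step 6: evicted page 3

Answer: 3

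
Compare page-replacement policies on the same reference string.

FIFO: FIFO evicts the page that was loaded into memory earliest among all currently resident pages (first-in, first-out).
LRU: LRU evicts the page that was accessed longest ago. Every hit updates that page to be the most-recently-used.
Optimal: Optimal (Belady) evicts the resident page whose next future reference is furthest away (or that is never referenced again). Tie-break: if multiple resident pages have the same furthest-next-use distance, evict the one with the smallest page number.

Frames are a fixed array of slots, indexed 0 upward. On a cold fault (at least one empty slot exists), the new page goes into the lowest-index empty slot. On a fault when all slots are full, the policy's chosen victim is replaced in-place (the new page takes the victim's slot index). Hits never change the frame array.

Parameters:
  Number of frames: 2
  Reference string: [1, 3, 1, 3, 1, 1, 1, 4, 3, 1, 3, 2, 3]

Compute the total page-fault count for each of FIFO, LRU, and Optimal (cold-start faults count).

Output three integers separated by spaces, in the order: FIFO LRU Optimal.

Answer: 6 6 5

Derivation:
--- FIFO ---
  step 0: ref 1 -> FAULT, frames=[1,-] (faults so far: 1)
  step 1: ref 3 -> FAULT, frames=[1,3] (faults so far: 2)
  step 2: ref 1 -> HIT, frames=[1,3] (faults so far: 2)
  step 3: ref 3 -> HIT, frames=[1,3] (faults so far: 2)
  step 4: ref 1 -> HIT, frames=[1,3] (faults so far: 2)
  step 5: ref 1 -> HIT, frames=[1,3] (faults so far: 2)
  step 6: ref 1 -> HIT, frames=[1,3] (faults so far: 2)
  step 7: ref 4 -> FAULT, evict 1, frames=[4,3] (faults so far: 3)
  step 8: ref 3 -> HIT, frames=[4,3] (faults so far: 3)
  step 9: ref 1 -> FAULT, evict 3, frames=[4,1] (faults so far: 4)
  step 10: ref 3 -> FAULT, evict 4, frames=[3,1] (faults so far: 5)
  step 11: ref 2 -> FAULT, evict 1, frames=[3,2] (faults so far: 6)
  step 12: ref 3 -> HIT, frames=[3,2] (faults so far: 6)
  FIFO total faults: 6
--- LRU ---
  step 0: ref 1 -> FAULT, frames=[1,-] (faults so far: 1)
  step 1: ref 3 -> FAULT, frames=[1,3] (faults so far: 2)
  step 2: ref 1 -> HIT, frames=[1,3] (faults so far: 2)
  step 3: ref 3 -> HIT, frames=[1,3] (faults so far: 2)
  step 4: ref 1 -> HIT, frames=[1,3] (faults so far: 2)
  step 5: ref 1 -> HIT, frames=[1,3] (faults so far: 2)
  step 6: ref 1 -> HIT, frames=[1,3] (faults so far: 2)
  step 7: ref 4 -> FAULT, evict 3, frames=[1,4] (faults so far: 3)
  step 8: ref 3 -> FAULT, evict 1, frames=[3,4] (faults so far: 4)
  step 9: ref 1 -> FAULT, evict 4, frames=[3,1] (faults so far: 5)
  step 10: ref 3 -> HIT, frames=[3,1] (faults so far: 5)
  step 11: ref 2 -> FAULT, evict 1, frames=[3,2] (faults so far: 6)
  step 12: ref 3 -> HIT, frames=[3,2] (faults so far: 6)
  LRU total faults: 6
--- Optimal ---
  step 0: ref 1 -> FAULT, frames=[1,-] (faults so far: 1)
  step 1: ref 3 -> FAULT, frames=[1,3] (faults so far: 2)
  step 2: ref 1 -> HIT, frames=[1,3] (faults so far: 2)
  step 3: ref 3 -> HIT, frames=[1,3] (faults so far: 2)
  step 4: ref 1 -> HIT, frames=[1,3] (faults so far: 2)
  step 5: ref 1 -> HIT, frames=[1,3] (faults so far: 2)
  step 6: ref 1 -> HIT, frames=[1,3] (faults so far: 2)
  step 7: ref 4 -> FAULT, evict 1, frames=[4,3] (faults so far: 3)
  step 8: ref 3 -> HIT, frames=[4,3] (faults so far: 3)
  step 9: ref 1 -> FAULT, evict 4, frames=[1,3] (faults so far: 4)
  step 10: ref 3 -> HIT, frames=[1,3] (faults so far: 4)
  step 11: ref 2 -> FAULT, evict 1, frames=[2,3] (faults so far: 5)
  step 12: ref 3 -> HIT, frames=[2,3] (faults so far: 5)
  Optimal total faults: 5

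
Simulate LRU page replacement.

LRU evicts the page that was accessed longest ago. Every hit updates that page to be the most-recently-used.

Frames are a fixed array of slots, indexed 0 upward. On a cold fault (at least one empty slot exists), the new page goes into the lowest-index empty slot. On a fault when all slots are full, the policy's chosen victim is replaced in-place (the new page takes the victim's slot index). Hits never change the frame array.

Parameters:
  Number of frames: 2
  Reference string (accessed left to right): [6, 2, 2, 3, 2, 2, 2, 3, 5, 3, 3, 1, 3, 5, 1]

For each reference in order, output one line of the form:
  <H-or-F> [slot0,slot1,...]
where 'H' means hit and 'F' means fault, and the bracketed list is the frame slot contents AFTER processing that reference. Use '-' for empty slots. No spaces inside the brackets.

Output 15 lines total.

F [6,-]
F [6,2]
H [6,2]
F [3,2]
H [3,2]
H [3,2]
H [3,2]
H [3,2]
F [3,5]
H [3,5]
H [3,5]
F [3,1]
H [3,1]
F [3,5]
F [1,5]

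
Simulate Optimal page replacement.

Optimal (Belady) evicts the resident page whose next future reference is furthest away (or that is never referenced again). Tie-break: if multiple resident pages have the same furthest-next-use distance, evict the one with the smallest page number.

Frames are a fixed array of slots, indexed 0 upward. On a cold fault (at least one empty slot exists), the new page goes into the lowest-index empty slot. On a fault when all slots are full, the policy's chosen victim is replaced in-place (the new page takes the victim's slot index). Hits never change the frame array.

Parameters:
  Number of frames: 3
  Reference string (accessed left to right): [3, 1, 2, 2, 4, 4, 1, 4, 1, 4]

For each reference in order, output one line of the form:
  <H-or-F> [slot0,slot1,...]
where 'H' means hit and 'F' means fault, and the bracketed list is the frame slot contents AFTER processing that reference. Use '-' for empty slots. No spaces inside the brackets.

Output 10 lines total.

F [3,-,-]
F [3,1,-]
F [3,1,2]
H [3,1,2]
F [3,1,4]
H [3,1,4]
H [3,1,4]
H [3,1,4]
H [3,1,4]
H [3,1,4]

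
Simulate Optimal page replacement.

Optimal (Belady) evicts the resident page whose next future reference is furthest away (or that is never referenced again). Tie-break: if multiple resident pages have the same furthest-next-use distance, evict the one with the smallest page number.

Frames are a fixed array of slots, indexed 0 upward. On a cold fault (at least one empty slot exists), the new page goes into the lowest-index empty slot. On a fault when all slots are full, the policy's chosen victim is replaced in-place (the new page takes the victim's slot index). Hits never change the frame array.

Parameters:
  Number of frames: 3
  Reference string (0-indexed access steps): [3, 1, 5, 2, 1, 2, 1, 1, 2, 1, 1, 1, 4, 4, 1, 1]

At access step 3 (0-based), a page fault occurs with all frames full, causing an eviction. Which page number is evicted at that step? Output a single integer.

Answer: 3

Derivation:
Step 0: ref 3 -> FAULT, frames=[3,-,-]
Step 1: ref 1 -> FAULT, frames=[3,1,-]
Step 2: ref 5 -> FAULT, frames=[3,1,5]
Step 3: ref 2 -> FAULT, evict 3, frames=[2,1,5]
At step 3: evicted page 3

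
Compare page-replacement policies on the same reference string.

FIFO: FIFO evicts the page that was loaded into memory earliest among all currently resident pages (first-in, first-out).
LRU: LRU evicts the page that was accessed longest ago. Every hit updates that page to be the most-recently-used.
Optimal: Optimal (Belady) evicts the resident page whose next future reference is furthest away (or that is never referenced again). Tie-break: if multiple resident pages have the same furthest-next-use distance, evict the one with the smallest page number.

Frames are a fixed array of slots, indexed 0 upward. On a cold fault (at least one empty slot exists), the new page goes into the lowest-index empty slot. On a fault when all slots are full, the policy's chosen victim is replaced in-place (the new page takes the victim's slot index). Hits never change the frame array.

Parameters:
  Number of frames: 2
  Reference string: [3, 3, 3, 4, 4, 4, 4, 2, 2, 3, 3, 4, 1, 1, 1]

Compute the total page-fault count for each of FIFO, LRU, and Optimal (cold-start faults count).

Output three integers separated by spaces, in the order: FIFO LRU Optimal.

--- FIFO ---
  step 0: ref 3 -> FAULT, frames=[3,-] (faults so far: 1)
  step 1: ref 3 -> HIT, frames=[3,-] (faults so far: 1)
  step 2: ref 3 -> HIT, frames=[3,-] (faults so far: 1)
  step 3: ref 4 -> FAULT, frames=[3,4] (faults so far: 2)
  step 4: ref 4 -> HIT, frames=[3,4] (faults so far: 2)
  step 5: ref 4 -> HIT, frames=[3,4] (faults so far: 2)
  step 6: ref 4 -> HIT, frames=[3,4] (faults so far: 2)
  step 7: ref 2 -> FAULT, evict 3, frames=[2,4] (faults so far: 3)
  step 8: ref 2 -> HIT, frames=[2,4] (faults so far: 3)
  step 9: ref 3 -> FAULT, evict 4, frames=[2,3] (faults so far: 4)
  step 10: ref 3 -> HIT, frames=[2,3] (faults so far: 4)
  step 11: ref 4 -> FAULT, evict 2, frames=[4,3] (faults so far: 5)
  step 12: ref 1 -> FAULT, evict 3, frames=[4,1] (faults so far: 6)
  step 13: ref 1 -> HIT, frames=[4,1] (faults so far: 6)
  step 14: ref 1 -> HIT, frames=[4,1] (faults so far: 6)
  FIFO total faults: 6
--- LRU ---
  step 0: ref 3 -> FAULT, frames=[3,-] (faults so far: 1)
  step 1: ref 3 -> HIT, frames=[3,-] (faults so far: 1)
  step 2: ref 3 -> HIT, frames=[3,-] (faults so far: 1)
  step 3: ref 4 -> FAULT, frames=[3,4] (faults so far: 2)
  step 4: ref 4 -> HIT, frames=[3,4] (faults so far: 2)
  step 5: ref 4 -> HIT, frames=[3,4] (faults so far: 2)
  step 6: ref 4 -> HIT, frames=[3,4] (faults so far: 2)
  step 7: ref 2 -> FAULT, evict 3, frames=[2,4] (faults so far: 3)
  step 8: ref 2 -> HIT, frames=[2,4] (faults so far: 3)
  step 9: ref 3 -> FAULT, evict 4, frames=[2,3] (faults so far: 4)
  step 10: ref 3 -> HIT, frames=[2,3] (faults so far: 4)
  step 11: ref 4 -> FAULT, evict 2, frames=[4,3] (faults so far: 5)
  step 12: ref 1 -> FAULT, evict 3, frames=[4,1] (faults so far: 6)
  step 13: ref 1 -> HIT, frames=[4,1] (faults so far: 6)
  step 14: ref 1 -> HIT, frames=[4,1] (faults so far: 6)
  LRU total faults: 6
--- Optimal ---
  step 0: ref 3 -> FAULT, frames=[3,-] (faults so far: 1)
  step 1: ref 3 -> HIT, frames=[3,-] (faults so far: 1)
  step 2: ref 3 -> HIT, frames=[3,-] (faults so far: 1)
  step 3: ref 4 -> FAULT, frames=[3,4] (faults so far: 2)
  step 4: ref 4 -> HIT, frames=[3,4] (faults so far: 2)
  step 5: ref 4 -> HIT, frames=[3,4] (faults so far: 2)
  step 6: ref 4 -> HIT, frames=[3,4] (faults so far: 2)
  step 7: ref 2 -> FAULT, evict 4, frames=[3,2] (faults so far: 3)
  step 8: ref 2 -> HIT, frames=[3,2] (faults so far: 3)
  step 9: ref 3 -> HIT, frames=[3,2] (faults so far: 3)
  step 10: ref 3 -> HIT, frames=[3,2] (faults so far: 3)
  step 11: ref 4 -> FAULT, evict 2, frames=[3,4] (faults so far: 4)
  step 12: ref 1 -> FAULT, evict 3, frames=[1,4] (faults so far: 5)
  step 13: ref 1 -> HIT, frames=[1,4] (faults so far: 5)
  step 14: ref 1 -> HIT, frames=[1,4] (faults so far: 5)
  Optimal total faults: 5

Answer: 6 6 5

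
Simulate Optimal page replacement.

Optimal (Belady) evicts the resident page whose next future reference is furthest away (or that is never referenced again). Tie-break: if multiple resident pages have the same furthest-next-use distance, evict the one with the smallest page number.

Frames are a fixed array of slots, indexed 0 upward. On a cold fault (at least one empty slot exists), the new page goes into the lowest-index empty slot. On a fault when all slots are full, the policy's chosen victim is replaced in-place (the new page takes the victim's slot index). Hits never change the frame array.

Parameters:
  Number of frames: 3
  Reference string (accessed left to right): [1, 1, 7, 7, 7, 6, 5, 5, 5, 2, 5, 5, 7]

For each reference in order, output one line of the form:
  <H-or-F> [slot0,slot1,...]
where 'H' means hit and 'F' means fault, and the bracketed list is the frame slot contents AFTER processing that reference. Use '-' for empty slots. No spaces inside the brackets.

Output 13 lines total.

F [1,-,-]
H [1,-,-]
F [1,7,-]
H [1,7,-]
H [1,7,-]
F [1,7,6]
F [5,7,6]
H [5,7,6]
H [5,7,6]
F [5,7,2]
H [5,7,2]
H [5,7,2]
H [5,7,2]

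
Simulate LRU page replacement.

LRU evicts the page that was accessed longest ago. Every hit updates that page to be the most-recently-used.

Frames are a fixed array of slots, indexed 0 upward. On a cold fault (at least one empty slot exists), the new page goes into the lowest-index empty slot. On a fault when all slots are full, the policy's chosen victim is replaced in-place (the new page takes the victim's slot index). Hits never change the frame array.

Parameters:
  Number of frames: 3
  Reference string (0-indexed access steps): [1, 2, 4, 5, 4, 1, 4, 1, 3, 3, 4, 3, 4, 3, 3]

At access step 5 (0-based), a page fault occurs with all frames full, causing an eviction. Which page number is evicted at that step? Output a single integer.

Step 0: ref 1 -> FAULT, frames=[1,-,-]
Step 1: ref 2 -> FAULT, frames=[1,2,-]
Step 2: ref 4 -> FAULT, frames=[1,2,4]
Step 3: ref 5 -> FAULT, evict 1, frames=[5,2,4]
Step 4: ref 4 -> HIT, frames=[5,2,4]
Step 5: ref 1 -> FAULT, evict 2, frames=[5,1,4]
At step 5: evicted page 2

Answer: 2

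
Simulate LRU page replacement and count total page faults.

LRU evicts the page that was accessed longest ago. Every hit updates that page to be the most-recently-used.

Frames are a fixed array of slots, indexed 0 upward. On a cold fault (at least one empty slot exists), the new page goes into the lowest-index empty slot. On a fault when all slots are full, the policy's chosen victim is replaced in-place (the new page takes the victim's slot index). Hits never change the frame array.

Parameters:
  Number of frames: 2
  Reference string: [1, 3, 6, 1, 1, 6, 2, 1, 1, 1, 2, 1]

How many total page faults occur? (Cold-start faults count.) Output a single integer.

Step 0: ref 1 → FAULT, frames=[1,-]
Step 1: ref 3 → FAULT, frames=[1,3]
Step 2: ref 6 → FAULT (evict 1), frames=[6,3]
Step 3: ref 1 → FAULT (evict 3), frames=[6,1]
Step 4: ref 1 → HIT, frames=[6,1]
Step 5: ref 6 → HIT, frames=[6,1]
Step 6: ref 2 → FAULT (evict 1), frames=[6,2]
Step 7: ref 1 → FAULT (evict 6), frames=[1,2]
Step 8: ref 1 → HIT, frames=[1,2]
Step 9: ref 1 → HIT, frames=[1,2]
Step 10: ref 2 → HIT, frames=[1,2]
Step 11: ref 1 → HIT, frames=[1,2]
Total faults: 6

Answer: 6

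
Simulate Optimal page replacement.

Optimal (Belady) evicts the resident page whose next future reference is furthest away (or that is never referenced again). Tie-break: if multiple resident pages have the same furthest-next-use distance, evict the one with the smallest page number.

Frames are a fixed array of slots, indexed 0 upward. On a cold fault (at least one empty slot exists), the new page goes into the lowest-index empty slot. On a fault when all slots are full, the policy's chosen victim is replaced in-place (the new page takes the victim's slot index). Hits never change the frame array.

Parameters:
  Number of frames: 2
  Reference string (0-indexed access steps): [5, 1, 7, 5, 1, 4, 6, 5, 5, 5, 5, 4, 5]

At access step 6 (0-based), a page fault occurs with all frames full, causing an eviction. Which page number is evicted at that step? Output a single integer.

Step 0: ref 5 -> FAULT, frames=[5,-]
Step 1: ref 1 -> FAULT, frames=[5,1]
Step 2: ref 7 -> FAULT, evict 1, frames=[5,7]
Step 3: ref 5 -> HIT, frames=[5,7]
Step 4: ref 1 -> FAULT, evict 7, frames=[5,1]
Step 5: ref 4 -> FAULT, evict 1, frames=[5,4]
Step 6: ref 6 -> FAULT, evict 4, frames=[5,6]
At step 6: evicted page 4

Answer: 4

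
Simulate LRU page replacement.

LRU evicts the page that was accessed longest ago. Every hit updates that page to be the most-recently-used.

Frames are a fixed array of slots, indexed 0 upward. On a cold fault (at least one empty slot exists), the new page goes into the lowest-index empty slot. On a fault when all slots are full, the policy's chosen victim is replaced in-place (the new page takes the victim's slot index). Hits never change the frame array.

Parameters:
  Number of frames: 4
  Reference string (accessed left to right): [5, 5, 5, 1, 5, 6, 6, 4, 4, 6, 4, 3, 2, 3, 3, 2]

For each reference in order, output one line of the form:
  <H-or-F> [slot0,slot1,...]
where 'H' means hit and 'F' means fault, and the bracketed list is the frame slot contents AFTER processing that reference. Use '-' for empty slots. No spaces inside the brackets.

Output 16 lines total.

F [5,-,-,-]
H [5,-,-,-]
H [5,-,-,-]
F [5,1,-,-]
H [5,1,-,-]
F [5,1,6,-]
H [5,1,6,-]
F [5,1,6,4]
H [5,1,6,4]
H [5,1,6,4]
H [5,1,6,4]
F [5,3,6,4]
F [2,3,6,4]
H [2,3,6,4]
H [2,3,6,4]
H [2,3,6,4]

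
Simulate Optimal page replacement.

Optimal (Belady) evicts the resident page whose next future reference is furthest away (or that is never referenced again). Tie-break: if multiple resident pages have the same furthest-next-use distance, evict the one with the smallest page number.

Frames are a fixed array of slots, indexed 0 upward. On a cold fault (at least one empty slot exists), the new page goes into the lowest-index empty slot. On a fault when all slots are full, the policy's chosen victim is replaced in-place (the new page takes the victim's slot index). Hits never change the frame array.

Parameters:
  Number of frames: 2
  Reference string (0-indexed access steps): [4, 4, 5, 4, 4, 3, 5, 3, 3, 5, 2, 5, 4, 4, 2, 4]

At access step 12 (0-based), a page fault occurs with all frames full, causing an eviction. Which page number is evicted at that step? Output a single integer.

Answer: 5

Derivation:
Step 0: ref 4 -> FAULT, frames=[4,-]
Step 1: ref 4 -> HIT, frames=[4,-]
Step 2: ref 5 -> FAULT, frames=[4,5]
Step 3: ref 4 -> HIT, frames=[4,5]
Step 4: ref 4 -> HIT, frames=[4,5]
Step 5: ref 3 -> FAULT, evict 4, frames=[3,5]
Step 6: ref 5 -> HIT, frames=[3,5]
Step 7: ref 3 -> HIT, frames=[3,5]
Step 8: ref 3 -> HIT, frames=[3,5]
Step 9: ref 5 -> HIT, frames=[3,5]
Step 10: ref 2 -> FAULT, evict 3, frames=[2,5]
Step 11: ref 5 -> HIT, frames=[2,5]
Step 12: ref 4 -> FAULT, evict 5, frames=[2,4]
At step 12: evicted page 5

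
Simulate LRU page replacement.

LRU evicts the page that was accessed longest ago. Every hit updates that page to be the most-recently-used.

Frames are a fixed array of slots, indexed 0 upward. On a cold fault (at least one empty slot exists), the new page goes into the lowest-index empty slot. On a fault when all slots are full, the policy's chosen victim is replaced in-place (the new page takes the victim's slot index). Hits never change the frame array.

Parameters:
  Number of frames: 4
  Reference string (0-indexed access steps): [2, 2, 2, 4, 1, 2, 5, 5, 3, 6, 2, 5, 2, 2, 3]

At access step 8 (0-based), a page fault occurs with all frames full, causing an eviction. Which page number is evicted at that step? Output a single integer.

Answer: 4

Derivation:
Step 0: ref 2 -> FAULT, frames=[2,-,-,-]
Step 1: ref 2 -> HIT, frames=[2,-,-,-]
Step 2: ref 2 -> HIT, frames=[2,-,-,-]
Step 3: ref 4 -> FAULT, frames=[2,4,-,-]
Step 4: ref 1 -> FAULT, frames=[2,4,1,-]
Step 5: ref 2 -> HIT, frames=[2,4,1,-]
Step 6: ref 5 -> FAULT, frames=[2,4,1,5]
Step 7: ref 5 -> HIT, frames=[2,4,1,5]
Step 8: ref 3 -> FAULT, evict 4, frames=[2,3,1,5]
At step 8: evicted page 4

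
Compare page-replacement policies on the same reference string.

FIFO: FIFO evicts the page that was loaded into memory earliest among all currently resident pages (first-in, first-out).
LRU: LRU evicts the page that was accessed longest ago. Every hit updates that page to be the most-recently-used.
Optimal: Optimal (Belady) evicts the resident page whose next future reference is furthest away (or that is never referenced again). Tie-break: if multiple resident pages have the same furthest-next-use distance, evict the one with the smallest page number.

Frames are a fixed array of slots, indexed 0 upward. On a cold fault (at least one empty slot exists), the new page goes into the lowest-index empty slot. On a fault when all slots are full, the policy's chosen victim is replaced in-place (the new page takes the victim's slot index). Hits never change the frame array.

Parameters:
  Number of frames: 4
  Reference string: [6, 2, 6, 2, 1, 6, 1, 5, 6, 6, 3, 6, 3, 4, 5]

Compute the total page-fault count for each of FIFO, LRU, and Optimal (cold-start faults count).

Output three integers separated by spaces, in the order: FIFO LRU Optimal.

--- FIFO ---
  step 0: ref 6 -> FAULT, frames=[6,-,-,-] (faults so far: 1)
  step 1: ref 2 -> FAULT, frames=[6,2,-,-] (faults so far: 2)
  step 2: ref 6 -> HIT, frames=[6,2,-,-] (faults so far: 2)
  step 3: ref 2 -> HIT, frames=[6,2,-,-] (faults so far: 2)
  step 4: ref 1 -> FAULT, frames=[6,2,1,-] (faults so far: 3)
  step 5: ref 6 -> HIT, frames=[6,2,1,-] (faults so far: 3)
  step 6: ref 1 -> HIT, frames=[6,2,1,-] (faults so far: 3)
  step 7: ref 5 -> FAULT, frames=[6,2,1,5] (faults so far: 4)
  step 8: ref 6 -> HIT, frames=[6,2,1,5] (faults so far: 4)
  step 9: ref 6 -> HIT, frames=[6,2,1,5] (faults so far: 4)
  step 10: ref 3 -> FAULT, evict 6, frames=[3,2,1,5] (faults so far: 5)
  step 11: ref 6 -> FAULT, evict 2, frames=[3,6,1,5] (faults so far: 6)
  step 12: ref 3 -> HIT, frames=[3,6,1,5] (faults so far: 6)
  step 13: ref 4 -> FAULT, evict 1, frames=[3,6,4,5] (faults so far: 7)
  step 14: ref 5 -> HIT, frames=[3,6,4,5] (faults so far: 7)
  FIFO total faults: 7
--- LRU ---
  step 0: ref 6 -> FAULT, frames=[6,-,-,-] (faults so far: 1)
  step 1: ref 2 -> FAULT, frames=[6,2,-,-] (faults so far: 2)
  step 2: ref 6 -> HIT, frames=[6,2,-,-] (faults so far: 2)
  step 3: ref 2 -> HIT, frames=[6,2,-,-] (faults so far: 2)
  step 4: ref 1 -> FAULT, frames=[6,2,1,-] (faults so far: 3)
  step 5: ref 6 -> HIT, frames=[6,2,1,-] (faults so far: 3)
  step 6: ref 1 -> HIT, frames=[6,2,1,-] (faults so far: 3)
  step 7: ref 5 -> FAULT, frames=[6,2,1,5] (faults so far: 4)
  step 8: ref 6 -> HIT, frames=[6,2,1,5] (faults so far: 4)
  step 9: ref 6 -> HIT, frames=[6,2,1,5] (faults so far: 4)
  step 10: ref 3 -> FAULT, evict 2, frames=[6,3,1,5] (faults so far: 5)
  step 11: ref 6 -> HIT, frames=[6,3,1,5] (faults so far: 5)
  step 12: ref 3 -> HIT, frames=[6,3,1,5] (faults so far: 5)
  step 13: ref 4 -> FAULT, evict 1, frames=[6,3,4,5] (faults so far: 6)
  step 14: ref 5 -> HIT, frames=[6,3,4,5] (faults so far: 6)
  LRU total faults: 6
--- Optimal ---
  step 0: ref 6 -> FAULT, frames=[6,-,-,-] (faults so far: 1)
  step 1: ref 2 -> FAULT, frames=[6,2,-,-] (faults so far: 2)
  step 2: ref 6 -> HIT, frames=[6,2,-,-] (faults so far: 2)
  step 3: ref 2 -> HIT, frames=[6,2,-,-] (faults so far: 2)
  step 4: ref 1 -> FAULT, frames=[6,2,1,-] (faults so far: 3)
  step 5: ref 6 -> HIT, frames=[6,2,1,-] (faults so far: 3)
  step 6: ref 1 -> HIT, frames=[6,2,1,-] (faults so far: 3)
  step 7: ref 5 -> FAULT, frames=[6,2,1,5] (faults so far: 4)
  step 8: ref 6 -> HIT, frames=[6,2,1,5] (faults so far: 4)
  step 9: ref 6 -> HIT, frames=[6,2,1,5] (faults so far: 4)
  step 10: ref 3 -> FAULT, evict 1, frames=[6,2,3,5] (faults so far: 5)
  step 11: ref 6 -> HIT, frames=[6,2,3,5] (faults so far: 5)
  step 12: ref 3 -> HIT, frames=[6,2,3,5] (faults so far: 5)
  step 13: ref 4 -> FAULT, evict 2, frames=[6,4,3,5] (faults so far: 6)
  step 14: ref 5 -> HIT, frames=[6,4,3,5] (faults so far: 6)
  Optimal total faults: 6

Answer: 7 6 6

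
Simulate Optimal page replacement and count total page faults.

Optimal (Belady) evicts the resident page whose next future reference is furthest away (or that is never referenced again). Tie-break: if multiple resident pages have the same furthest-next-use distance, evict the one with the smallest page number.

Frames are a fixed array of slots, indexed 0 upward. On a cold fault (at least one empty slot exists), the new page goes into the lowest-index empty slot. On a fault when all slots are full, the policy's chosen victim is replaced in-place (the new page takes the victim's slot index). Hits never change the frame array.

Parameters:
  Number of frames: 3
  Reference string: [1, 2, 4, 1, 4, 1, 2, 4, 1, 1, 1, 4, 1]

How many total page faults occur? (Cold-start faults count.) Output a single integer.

Answer: 3

Derivation:
Step 0: ref 1 → FAULT, frames=[1,-,-]
Step 1: ref 2 → FAULT, frames=[1,2,-]
Step 2: ref 4 → FAULT, frames=[1,2,4]
Step 3: ref 1 → HIT, frames=[1,2,4]
Step 4: ref 4 → HIT, frames=[1,2,4]
Step 5: ref 1 → HIT, frames=[1,2,4]
Step 6: ref 2 → HIT, frames=[1,2,4]
Step 7: ref 4 → HIT, frames=[1,2,4]
Step 8: ref 1 → HIT, frames=[1,2,4]
Step 9: ref 1 → HIT, frames=[1,2,4]
Step 10: ref 1 → HIT, frames=[1,2,4]
Step 11: ref 4 → HIT, frames=[1,2,4]
Step 12: ref 1 → HIT, frames=[1,2,4]
Total faults: 3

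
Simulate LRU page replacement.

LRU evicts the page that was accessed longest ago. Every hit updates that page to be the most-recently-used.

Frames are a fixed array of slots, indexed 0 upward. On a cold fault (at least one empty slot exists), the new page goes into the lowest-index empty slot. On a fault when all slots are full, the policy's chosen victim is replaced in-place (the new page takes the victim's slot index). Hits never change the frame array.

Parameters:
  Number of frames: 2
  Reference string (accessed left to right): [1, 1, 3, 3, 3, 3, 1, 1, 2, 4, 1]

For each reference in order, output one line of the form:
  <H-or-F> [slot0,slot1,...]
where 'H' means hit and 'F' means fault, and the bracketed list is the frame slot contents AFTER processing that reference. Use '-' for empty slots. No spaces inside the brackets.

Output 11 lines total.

F [1,-]
H [1,-]
F [1,3]
H [1,3]
H [1,3]
H [1,3]
H [1,3]
H [1,3]
F [1,2]
F [4,2]
F [4,1]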